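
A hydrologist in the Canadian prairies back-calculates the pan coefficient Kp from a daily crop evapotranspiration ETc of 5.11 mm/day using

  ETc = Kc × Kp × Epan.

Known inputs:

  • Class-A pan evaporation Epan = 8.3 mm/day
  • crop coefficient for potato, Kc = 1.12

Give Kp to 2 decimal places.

0.55

ETc = Kc × Kp × Epan  ⇒  Kp = ETc / (Kc × Epan)
Kp = 5.11 / (1.12 × 8.3) = 5.11 / 9.296 = 0.5497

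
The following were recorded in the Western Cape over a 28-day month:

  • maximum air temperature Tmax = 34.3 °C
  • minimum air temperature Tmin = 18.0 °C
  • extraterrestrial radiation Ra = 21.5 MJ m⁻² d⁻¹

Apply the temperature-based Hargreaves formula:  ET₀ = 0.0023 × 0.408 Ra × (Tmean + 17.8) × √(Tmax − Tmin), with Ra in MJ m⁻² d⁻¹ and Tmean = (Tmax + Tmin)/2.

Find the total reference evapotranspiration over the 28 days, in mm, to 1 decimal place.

100.2 mm

Tmean = (34.3 + 18.0)/2 = 26.15 °C
0.408 Ra = 0.408 × 21.5 = 8.7720 mm/d equivalent
ET₀ = 0.0023 × 8.7720 × (26.15 + 17.8) × √16.3 = 0.0023 × 8.7720 × 43.95 × 4.0373 = 3.5799 mm/d
Over 28 days: 3.5799 × 28 = 100.237 mm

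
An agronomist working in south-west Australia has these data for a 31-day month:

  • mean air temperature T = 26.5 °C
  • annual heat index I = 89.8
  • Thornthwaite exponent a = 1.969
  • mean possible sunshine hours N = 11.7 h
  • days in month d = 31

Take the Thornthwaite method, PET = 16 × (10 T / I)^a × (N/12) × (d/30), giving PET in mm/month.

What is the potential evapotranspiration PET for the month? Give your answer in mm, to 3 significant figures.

136 mm

10T/I = 10 × 26.5 / 89.8 = 2.9510
(10T/I)^a = 2.9510^1.969 = 8.4211
Uncorrected PET = 16 × 8.4211 = 134.738 mm
Correction = (N/12)(d/30) = (11.7/12)(31/30) = 1.0075
PET = 134.738 × 1.0075 = 135.749 mm/month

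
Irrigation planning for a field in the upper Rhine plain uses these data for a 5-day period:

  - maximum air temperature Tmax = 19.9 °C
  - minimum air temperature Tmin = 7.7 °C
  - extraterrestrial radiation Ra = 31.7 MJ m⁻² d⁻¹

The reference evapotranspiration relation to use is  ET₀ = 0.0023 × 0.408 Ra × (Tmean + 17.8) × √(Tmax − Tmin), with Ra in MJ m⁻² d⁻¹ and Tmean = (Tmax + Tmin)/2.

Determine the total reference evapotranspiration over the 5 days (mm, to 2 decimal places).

16.42 mm

Tmean = (19.9 + 7.7)/2 = 13.80 °C
0.408 Ra = 0.408 × 31.7 = 12.9336 mm/d equivalent
ET₀ = 0.0023 × 12.9336 × (13.80 + 17.8) × √12.2 = 0.0023 × 12.9336 × 31.60 × 3.4928 = 3.2833 mm/d
Over 5 days: 3.2833 × 5 = 16.417 mm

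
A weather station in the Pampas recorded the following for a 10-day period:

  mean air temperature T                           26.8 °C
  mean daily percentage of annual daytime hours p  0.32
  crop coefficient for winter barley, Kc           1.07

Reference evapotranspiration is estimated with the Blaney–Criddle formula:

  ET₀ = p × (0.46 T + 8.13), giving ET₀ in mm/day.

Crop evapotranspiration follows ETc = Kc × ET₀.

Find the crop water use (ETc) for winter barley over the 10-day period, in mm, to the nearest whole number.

ET₀ = 0.32 × (0.46 × 26.8 + 8.13) = 0.32 × 20.458 = 6.5466 mm/d
ETc = Kc × ET₀ = 1.07 × 6.5466 = 7.0049 mm/d
Over 10 days: 7.0049 × 10 = 70.049 mm

70 mm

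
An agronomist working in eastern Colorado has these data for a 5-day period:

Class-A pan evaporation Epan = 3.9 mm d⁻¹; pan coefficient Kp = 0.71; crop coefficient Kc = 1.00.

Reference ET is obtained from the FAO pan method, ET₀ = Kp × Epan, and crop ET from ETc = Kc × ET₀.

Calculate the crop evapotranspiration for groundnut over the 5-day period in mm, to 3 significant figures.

13.8 mm

ET₀ = 0.71 × 3.9 = 2.7690 mm/d
ETc = Kc × ET₀ = 1.00 × 2.7690 = 2.7690 mm/d
Over 5 days: 2.7690 × 5 = 13.845 mm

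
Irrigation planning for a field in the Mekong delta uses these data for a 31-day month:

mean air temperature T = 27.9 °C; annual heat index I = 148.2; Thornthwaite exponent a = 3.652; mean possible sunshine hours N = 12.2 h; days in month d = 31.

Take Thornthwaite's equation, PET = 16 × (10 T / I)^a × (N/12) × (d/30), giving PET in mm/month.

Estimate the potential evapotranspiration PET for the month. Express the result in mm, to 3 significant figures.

10T/I = 10 × 27.9 / 148.2 = 1.8826
(10T/I)^a = 1.8826^3.652 = 10.0790
Uncorrected PET = 16 × 10.0790 = 161.264 mm
Correction = (N/12)(d/30) = (12.2/12)(31/30) = 1.0506
PET = 161.264 × 1.0506 = 169.424 mm/month

169 mm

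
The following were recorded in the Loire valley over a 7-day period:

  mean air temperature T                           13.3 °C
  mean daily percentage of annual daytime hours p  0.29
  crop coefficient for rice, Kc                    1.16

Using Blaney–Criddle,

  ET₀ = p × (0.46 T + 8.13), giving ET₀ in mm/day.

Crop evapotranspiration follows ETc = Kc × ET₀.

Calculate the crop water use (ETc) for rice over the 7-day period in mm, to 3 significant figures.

33.6 mm

ET₀ = 0.29 × (0.46 × 13.3 + 8.13) = 0.29 × 14.248 = 4.1319 mm/d
ETc = Kc × ET₀ = 1.16 × 4.1319 = 4.7930 mm/d
Over 7 days: 4.7930 × 7 = 33.551 mm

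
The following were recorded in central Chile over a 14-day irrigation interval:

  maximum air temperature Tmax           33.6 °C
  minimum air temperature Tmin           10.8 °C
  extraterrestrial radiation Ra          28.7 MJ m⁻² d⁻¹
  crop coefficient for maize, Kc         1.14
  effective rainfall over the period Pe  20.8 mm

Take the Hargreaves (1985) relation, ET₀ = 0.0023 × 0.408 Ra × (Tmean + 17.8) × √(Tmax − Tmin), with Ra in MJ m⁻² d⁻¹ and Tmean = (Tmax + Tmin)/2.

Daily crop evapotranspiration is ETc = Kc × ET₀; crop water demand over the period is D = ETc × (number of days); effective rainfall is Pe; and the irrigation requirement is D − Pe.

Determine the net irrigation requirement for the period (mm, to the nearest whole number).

61 mm

Tmean = (33.6 + 10.8)/2 = 22.20 °C
0.408 Ra = 0.408 × 28.7 = 11.7096 mm/d equivalent
ET₀ = 0.0023 × 11.7096 × (22.20 + 17.8) × √22.8 = 0.0023 × 11.7096 × 40.00 × 4.7749 = 5.1439 mm/d
ETc = Kc × ET₀ = 1.14 × 5.1439 = 5.8640 mm/d
Crop demand D = ETc × 14 d = 5.8640 × 14 = 82.096 mm
D − Pe = 82.096 − 20.8 = 61.296 mm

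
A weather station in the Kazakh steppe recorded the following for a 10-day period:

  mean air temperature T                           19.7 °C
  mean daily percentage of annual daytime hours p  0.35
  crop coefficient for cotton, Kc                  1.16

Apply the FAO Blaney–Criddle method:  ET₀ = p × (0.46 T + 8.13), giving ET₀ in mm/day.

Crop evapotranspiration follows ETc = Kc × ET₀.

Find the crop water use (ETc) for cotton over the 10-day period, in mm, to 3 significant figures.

ET₀ = 0.35 × (0.46 × 19.7 + 8.13) = 0.35 × 17.192 = 6.0172 mm/d
ETc = Kc × ET₀ = 1.16 × 6.0172 = 6.9800 mm/d
Over 10 days: 6.9800 × 10 = 69.800 mm

69.8 mm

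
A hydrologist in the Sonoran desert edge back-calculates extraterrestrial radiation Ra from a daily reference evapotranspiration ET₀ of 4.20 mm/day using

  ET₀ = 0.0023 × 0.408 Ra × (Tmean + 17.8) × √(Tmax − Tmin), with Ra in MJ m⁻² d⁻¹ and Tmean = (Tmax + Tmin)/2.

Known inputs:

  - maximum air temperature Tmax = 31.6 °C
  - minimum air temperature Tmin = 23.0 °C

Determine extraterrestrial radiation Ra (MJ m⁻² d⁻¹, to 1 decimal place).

33.8 MJ m⁻² d⁻¹

Tmean = (31.6+23.0)/2 = 27.30 °C; ΔT = 8.6
Ra = ET₀ / [0.0023 × 0.408 × (Tmean+17.8) × √ΔT]
   = 4.20 / (0.0023 × 0.408 × 45.10 × 2.9326) = 33.840 MJ m⁻² d⁻¹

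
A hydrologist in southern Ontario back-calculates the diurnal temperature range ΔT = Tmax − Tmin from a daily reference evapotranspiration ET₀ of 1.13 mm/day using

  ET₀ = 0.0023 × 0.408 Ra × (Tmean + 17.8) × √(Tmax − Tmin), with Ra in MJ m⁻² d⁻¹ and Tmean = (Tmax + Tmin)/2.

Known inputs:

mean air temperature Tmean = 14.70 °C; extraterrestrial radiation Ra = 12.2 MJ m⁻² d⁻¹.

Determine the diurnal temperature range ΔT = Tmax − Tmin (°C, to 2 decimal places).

√ΔT = ET₀ / [0.0023 × 0.408 × Ra × (Tmean+17.8)] = 1.13 / (0.0023 × 4.9776 × 32.50) = 3.0370
ΔT = 3.0370² = 9.223 °C

9.22 °C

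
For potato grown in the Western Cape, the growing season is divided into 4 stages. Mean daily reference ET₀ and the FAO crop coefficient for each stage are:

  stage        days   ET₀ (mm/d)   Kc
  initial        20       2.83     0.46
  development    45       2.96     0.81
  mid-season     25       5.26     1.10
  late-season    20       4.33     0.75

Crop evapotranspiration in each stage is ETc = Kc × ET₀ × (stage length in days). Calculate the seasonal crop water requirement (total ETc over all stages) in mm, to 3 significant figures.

344 mm

initial: 0.46 × 2.83 × 20 = 26.04 mm
development: 0.81 × 2.96 × 45 = 107.89 mm
mid-season: 1.10 × 5.26 × 25 = 144.65 mm
late-season: 0.75 × 4.33 × 20 = 64.95 mm
Seasonal total = 343.53 mm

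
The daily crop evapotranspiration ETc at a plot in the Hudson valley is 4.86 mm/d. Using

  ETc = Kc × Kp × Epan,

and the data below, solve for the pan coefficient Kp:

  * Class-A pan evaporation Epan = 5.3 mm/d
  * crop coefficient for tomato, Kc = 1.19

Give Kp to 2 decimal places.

0.77

ETc = Kc × Kp × Epan  ⇒  Kp = ETc / (Kc × Epan)
Kp = 4.86 / (1.19 × 5.3) = 4.86 / 6.307 = 0.7706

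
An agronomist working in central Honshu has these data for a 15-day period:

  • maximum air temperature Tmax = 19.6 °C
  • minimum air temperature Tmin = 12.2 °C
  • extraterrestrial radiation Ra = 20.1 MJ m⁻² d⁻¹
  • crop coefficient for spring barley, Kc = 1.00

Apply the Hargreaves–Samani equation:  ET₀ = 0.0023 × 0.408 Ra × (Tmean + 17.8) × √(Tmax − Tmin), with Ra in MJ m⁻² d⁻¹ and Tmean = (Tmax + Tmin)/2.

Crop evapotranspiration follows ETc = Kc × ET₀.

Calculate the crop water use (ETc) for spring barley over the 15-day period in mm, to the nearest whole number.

Tmean = (19.6 + 12.2)/2 = 15.90 °C
0.408 Ra = 0.408 × 20.1 = 8.2008 mm/d equivalent
ET₀ = 0.0023 × 8.2008 × (15.90 + 17.8) × √7.4 = 0.0023 × 8.2008 × 33.70 × 2.7203 = 1.7291 mm/d
ETc = Kc × ET₀ = 1.00 × 1.7291 = 1.7291 mm/d
Over 15 days: 1.7291 × 15 = 25.937 mm

26 mm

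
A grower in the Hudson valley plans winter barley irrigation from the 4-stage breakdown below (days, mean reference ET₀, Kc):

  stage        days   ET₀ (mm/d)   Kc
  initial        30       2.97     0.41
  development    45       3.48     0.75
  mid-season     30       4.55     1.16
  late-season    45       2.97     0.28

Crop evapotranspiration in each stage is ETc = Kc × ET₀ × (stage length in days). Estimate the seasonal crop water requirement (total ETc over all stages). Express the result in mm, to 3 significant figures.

350 mm

initial: 0.41 × 2.97 × 30 = 36.53 mm
development: 0.75 × 3.48 × 45 = 117.45 mm
mid-season: 1.16 × 4.55 × 30 = 158.34 mm
late-season: 0.28 × 2.97 × 45 = 37.42 mm
Seasonal total = 349.74 mm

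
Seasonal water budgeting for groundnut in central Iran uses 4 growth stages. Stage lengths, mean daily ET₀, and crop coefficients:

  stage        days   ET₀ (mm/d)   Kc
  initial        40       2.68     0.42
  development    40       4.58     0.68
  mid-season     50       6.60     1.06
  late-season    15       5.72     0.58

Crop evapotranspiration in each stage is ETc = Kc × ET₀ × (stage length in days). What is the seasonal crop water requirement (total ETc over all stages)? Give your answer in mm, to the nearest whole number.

initial: 0.42 × 2.68 × 40 = 45.02 mm
development: 0.68 × 4.58 × 40 = 124.58 mm
mid-season: 1.06 × 6.60 × 50 = 349.80 mm
late-season: 0.58 × 5.72 × 15 = 49.76 mm
Seasonal total = 569.16 mm

569 mm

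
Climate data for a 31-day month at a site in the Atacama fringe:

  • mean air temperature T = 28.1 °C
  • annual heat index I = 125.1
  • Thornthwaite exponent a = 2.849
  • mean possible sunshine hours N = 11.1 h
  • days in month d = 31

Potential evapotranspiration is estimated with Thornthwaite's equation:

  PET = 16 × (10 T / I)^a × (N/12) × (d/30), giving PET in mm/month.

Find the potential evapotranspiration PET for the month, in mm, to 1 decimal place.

10T/I = 10 × 28.1 / 125.1 = 2.2462
(10T/I)^a = 2.2462^2.849 = 10.0294
Uncorrected PET = 16 × 10.0294 = 160.470 mm
Correction = (N/12)(d/30) = (11.1/12)(31/30) = 0.9558
PET = 160.470 × 0.9558 = 153.377 mm/month

153.4 mm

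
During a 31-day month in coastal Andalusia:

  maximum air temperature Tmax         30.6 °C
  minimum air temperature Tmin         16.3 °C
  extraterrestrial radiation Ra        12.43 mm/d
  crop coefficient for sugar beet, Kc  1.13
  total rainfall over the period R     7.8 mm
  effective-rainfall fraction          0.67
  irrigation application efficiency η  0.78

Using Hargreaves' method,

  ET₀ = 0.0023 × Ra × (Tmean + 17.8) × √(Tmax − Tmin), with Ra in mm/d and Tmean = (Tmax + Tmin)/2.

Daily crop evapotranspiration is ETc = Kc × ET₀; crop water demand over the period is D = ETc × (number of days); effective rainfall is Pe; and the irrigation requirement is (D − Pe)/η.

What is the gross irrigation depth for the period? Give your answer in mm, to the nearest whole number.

Tmean = (30.6 + 16.3)/2 = 23.45 °C
ET₀ = 0.0023 × 12.43 × (23.45 + 17.8) × √14.3 = 0.0023 × 12.43 × 41.25 × 3.7815 = 4.4595 mm/d
ETc = Kc × ET₀ = 1.13 × 4.4595 = 5.0392 mm/d
Crop demand D = ETc × 31 d = 5.0392 × 31 = 156.215 mm
Pe = 0.67 × 7.8 = 5.226 mm
D − Pe = 156.215 − 5.226 = 150.989 mm
Gross irrigation = 150.989 / 0.78 = 193.576 mm

194 mm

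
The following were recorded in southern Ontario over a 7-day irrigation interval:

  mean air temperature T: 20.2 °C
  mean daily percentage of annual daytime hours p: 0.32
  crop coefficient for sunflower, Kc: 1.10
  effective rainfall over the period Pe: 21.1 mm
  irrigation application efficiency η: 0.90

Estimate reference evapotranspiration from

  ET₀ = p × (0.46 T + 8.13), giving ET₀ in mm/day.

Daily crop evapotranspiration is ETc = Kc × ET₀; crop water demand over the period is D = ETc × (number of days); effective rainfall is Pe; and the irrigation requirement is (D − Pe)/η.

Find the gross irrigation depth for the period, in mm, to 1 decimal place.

24.3 mm

ET₀ = 0.32 × (0.46 × 20.2 + 8.13) = 0.32 × 17.422 = 5.5750 mm/d
ETc = Kc × ET₀ = 1.10 × 5.5750 = 6.1325 mm/d
Crop demand D = ETc × 7 d = 6.1325 × 7 = 42.928 mm
D − Pe = 42.928 − 21.1 = 21.828 mm
Gross irrigation = 21.828 / 0.90 = 24.253 mm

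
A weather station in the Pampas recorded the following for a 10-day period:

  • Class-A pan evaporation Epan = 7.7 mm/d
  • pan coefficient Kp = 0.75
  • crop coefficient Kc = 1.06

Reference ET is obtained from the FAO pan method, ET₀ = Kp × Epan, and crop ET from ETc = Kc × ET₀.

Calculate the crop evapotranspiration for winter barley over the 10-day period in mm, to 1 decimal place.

61.2 mm

ET₀ = 0.75 × 7.7 = 5.7750 mm/d
ETc = Kc × ET₀ = 1.06 × 5.7750 = 6.1215 mm/d
Over 10 days: 6.1215 × 10 = 61.215 mm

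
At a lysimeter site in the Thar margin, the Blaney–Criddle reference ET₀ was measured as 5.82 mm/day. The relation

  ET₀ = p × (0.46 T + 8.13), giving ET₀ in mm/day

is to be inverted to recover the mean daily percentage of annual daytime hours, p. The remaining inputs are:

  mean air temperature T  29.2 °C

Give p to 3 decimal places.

0.270

p = ET₀ / (0.46 T + 8.13) = 5.82 / (0.46 × 29.2 + 8.13) = 5.82 / 21.562 = 0.2699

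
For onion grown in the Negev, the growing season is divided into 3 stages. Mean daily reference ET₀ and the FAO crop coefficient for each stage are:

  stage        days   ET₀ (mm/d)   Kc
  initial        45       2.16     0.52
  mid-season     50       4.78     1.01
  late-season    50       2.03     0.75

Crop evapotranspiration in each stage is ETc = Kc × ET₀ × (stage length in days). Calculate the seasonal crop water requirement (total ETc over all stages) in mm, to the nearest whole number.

368 mm

initial: 0.52 × 2.16 × 45 = 50.54 mm
mid-season: 1.01 × 4.78 × 50 = 241.39 mm
late-season: 0.75 × 2.03 × 50 = 76.13 mm
Seasonal total = 368.06 mm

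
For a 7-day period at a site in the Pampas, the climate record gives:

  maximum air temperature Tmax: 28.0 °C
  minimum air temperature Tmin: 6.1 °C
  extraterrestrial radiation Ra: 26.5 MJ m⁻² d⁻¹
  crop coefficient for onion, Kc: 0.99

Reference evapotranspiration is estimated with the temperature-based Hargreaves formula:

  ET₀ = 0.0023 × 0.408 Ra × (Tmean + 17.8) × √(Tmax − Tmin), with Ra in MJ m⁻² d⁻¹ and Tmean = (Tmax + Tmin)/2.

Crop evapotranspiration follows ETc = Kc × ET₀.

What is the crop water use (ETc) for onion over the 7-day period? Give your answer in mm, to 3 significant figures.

Tmean = (28.0 + 6.1)/2 = 17.05 °C
0.408 Ra = 0.408 × 26.5 = 10.8120 mm/d equivalent
ET₀ = 0.0023 × 10.8120 × (17.05 + 17.8) × √21.9 = 0.0023 × 10.8120 × 34.85 × 4.6797 = 4.0556 mm/d
ETc = Kc × ET₀ = 0.99 × 4.0556 = 4.0150 mm/d
Over 7 days: 4.0150 × 7 = 28.105 mm

28.1 mm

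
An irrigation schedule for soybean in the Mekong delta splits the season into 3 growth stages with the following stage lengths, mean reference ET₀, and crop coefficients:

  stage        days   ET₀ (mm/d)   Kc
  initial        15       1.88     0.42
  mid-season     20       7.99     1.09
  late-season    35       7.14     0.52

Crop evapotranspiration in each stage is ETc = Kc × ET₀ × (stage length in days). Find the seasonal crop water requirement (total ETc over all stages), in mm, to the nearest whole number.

initial: 0.42 × 1.88 × 15 = 11.84 mm
mid-season: 1.09 × 7.99 × 20 = 174.18 mm
late-season: 0.52 × 7.14 × 35 = 129.95 mm
Seasonal total = 315.97 mm

316 mm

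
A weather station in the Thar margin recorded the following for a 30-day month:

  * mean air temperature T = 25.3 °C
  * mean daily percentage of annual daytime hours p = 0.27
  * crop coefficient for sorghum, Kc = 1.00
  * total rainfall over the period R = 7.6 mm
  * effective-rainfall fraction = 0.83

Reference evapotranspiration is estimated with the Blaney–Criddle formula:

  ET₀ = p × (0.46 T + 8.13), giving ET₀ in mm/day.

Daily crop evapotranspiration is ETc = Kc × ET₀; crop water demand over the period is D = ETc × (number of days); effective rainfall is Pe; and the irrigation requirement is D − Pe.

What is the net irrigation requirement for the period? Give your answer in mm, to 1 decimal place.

153.8 mm

ET₀ = 0.27 × (0.46 × 25.3 + 8.13) = 0.27 × 19.768 = 5.3374 mm/d
ETc = Kc × ET₀ = 1.00 × 5.3374 = 5.3374 mm/d
Crop demand D = ETc × 30 d = 5.3374 × 30 = 160.122 mm
Pe = 0.83 × 7.6 = 6.308 mm
D − Pe = 160.122 − 6.308 = 153.814 mm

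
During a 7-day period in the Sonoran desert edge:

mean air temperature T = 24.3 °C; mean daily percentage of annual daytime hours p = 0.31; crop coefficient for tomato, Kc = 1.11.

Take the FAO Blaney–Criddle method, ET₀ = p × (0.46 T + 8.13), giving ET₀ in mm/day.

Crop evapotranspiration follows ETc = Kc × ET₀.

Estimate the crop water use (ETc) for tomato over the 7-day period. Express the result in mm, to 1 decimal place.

46.5 mm

ET₀ = 0.31 × (0.46 × 24.3 + 8.13) = 0.31 × 19.308 = 5.9855 mm/d
ETc = Kc × ET₀ = 1.11 × 5.9855 = 6.6439 mm/d
Over 7 days: 6.6439 × 7 = 46.507 mm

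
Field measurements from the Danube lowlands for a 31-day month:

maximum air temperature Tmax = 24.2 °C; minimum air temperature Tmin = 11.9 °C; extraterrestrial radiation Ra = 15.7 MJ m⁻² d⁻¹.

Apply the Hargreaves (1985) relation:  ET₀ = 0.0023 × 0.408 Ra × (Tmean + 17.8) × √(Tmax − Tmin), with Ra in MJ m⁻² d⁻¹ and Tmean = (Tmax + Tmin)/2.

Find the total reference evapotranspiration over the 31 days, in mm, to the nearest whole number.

Tmean = (24.2 + 11.9)/2 = 18.05 °C
0.408 Ra = 0.408 × 15.7 = 6.4056 mm/d equivalent
ET₀ = 0.0023 × 6.4056 × (18.05 + 17.8) × √12.3 = 0.0023 × 6.4056 × 35.85 × 3.5071 = 1.8524 mm/d
Over 31 days: 1.8524 × 31 = 57.424 mm

57 mm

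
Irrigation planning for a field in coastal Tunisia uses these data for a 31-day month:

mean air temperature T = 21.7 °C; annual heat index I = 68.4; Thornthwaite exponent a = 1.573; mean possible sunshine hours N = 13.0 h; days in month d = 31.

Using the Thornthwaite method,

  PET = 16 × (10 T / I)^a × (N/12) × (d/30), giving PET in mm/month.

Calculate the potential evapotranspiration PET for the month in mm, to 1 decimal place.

10T/I = 10 × 21.7 / 68.4 = 3.1725
(10T/I)^a = 3.1725^1.573 = 6.1476
Uncorrected PET = 16 × 6.1476 = 98.362 mm
Correction = (N/12)(d/30) = (13.0/12)(31/30) = 1.1194
PET = 98.362 × 1.1194 = 110.106 mm/month

110.1 mm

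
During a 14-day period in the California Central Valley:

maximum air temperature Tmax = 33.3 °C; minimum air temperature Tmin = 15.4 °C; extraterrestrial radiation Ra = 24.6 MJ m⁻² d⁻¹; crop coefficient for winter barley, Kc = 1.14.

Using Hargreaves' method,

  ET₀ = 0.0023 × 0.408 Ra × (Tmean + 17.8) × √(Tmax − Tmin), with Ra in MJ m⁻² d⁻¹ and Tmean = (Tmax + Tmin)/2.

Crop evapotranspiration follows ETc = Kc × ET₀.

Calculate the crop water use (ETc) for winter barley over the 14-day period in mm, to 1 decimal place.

Tmean = (33.3 + 15.4)/2 = 24.35 °C
0.408 Ra = 0.408 × 24.6 = 10.0368 mm/d equivalent
ET₀ = 0.0023 × 10.0368 × (24.35 + 17.8) × √17.9 = 0.0023 × 10.0368 × 42.15 × 4.2308 = 4.1166 mm/d
ETc = Kc × ET₀ = 1.14 × 4.1166 = 4.6929 mm/d
Over 14 days: 4.6929 × 14 = 65.701 mm

65.7 mm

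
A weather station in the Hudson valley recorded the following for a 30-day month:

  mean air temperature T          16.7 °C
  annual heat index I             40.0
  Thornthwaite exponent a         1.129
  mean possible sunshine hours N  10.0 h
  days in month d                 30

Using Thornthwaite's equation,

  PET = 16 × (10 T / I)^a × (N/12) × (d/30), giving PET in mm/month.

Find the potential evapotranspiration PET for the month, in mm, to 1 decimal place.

66.9 mm

10T/I = 10 × 16.7 / 40.0 = 4.1750
(10T/I)^a = 4.1750^1.129 = 5.0202
Uncorrected PET = 16 × 5.0202 = 80.323 mm
Correction = (N/12)(d/30) = (10.0/12)(30/30) = 0.8333
PET = 80.323 × 0.8333 = 66.933 mm/month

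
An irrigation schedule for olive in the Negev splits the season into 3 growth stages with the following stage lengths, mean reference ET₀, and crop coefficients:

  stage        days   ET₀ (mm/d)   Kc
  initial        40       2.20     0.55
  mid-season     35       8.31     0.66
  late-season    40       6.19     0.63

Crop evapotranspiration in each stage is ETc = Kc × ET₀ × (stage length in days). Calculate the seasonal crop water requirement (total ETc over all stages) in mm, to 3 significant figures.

396 mm

initial: 0.55 × 2.20 × 40 = 48.40 mm
mid-season: 0.66 × 8.31 × 35 = 191.96 mm
late-season: 0.63 × 6.19 × 40 = 155.99 mm
Seasonal total = 396.35 mm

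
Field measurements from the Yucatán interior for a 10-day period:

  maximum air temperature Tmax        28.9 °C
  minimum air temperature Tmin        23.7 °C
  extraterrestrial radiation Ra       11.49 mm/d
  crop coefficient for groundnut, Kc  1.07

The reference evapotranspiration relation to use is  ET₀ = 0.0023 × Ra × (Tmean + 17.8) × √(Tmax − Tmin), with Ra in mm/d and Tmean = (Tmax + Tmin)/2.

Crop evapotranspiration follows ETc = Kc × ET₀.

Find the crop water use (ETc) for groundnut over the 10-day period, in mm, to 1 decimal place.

28.4 mm

Tmean = (28.9 + 23.7)/2 = 26.30 °C
ET₀ = 0.0023 × 11.49 × (26.30 + 17.8) × √5.2 = 0.0023 × 11.49 × 44.10 × 2.2804 = 2.6576 mm/d
ETc = Kc × ET₀ = 1.07 × 2.6576 = 2.8436 mm/d
Over 10 days: 2.8436 × 10 = 28.436 mm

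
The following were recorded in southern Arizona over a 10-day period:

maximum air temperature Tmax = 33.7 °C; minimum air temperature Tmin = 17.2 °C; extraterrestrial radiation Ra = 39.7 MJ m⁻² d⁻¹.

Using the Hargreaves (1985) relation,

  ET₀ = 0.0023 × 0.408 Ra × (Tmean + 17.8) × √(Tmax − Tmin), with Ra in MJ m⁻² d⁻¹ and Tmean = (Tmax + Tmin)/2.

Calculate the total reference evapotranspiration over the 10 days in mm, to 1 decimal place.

65.4 mm

Tmean = (33.7 + 17.2)/2 = 25.45 °C
0.408 Ra = 0.408 × 39.7 = 16.1976 mm/d equivalent
ET₀ = 0.0023 × 16.1976 × (25.45 + 17.8) × √16.5 = 0.0023 × 16.1976 × 43.25 × 4.0620 = 6.5449 mm/d
Over 10 days: 6.5449 × 10 = 65.449 mm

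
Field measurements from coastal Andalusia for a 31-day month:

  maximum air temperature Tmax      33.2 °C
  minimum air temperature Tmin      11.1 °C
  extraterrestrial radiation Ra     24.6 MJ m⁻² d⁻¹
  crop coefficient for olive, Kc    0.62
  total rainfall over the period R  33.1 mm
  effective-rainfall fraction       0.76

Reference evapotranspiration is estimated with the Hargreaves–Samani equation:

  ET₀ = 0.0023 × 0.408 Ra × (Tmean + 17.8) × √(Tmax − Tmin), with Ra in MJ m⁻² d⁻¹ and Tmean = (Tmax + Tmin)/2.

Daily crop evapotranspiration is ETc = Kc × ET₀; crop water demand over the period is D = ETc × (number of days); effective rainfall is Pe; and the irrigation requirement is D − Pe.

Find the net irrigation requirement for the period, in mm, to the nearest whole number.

Tmean = (33.2 + 11.1)/2 = 22.15 °C
0.408 Ra = 0.408 × 24.6 = 10.0368 mm/d equivalent
ET₀ = 0.0023 × 10.0368 × (22.15 + 17.8) × √22.1 = 0.0023 × 10.0368 × 39.95 × 4.7011 = 4.3355 mm/d
ETc = Kc × ET₀ = 0.62 × 4.3355 = 2.6880 mm/d
Crop demand D = ETc × 31 d = 2.6880 × 31 = 83.328 mm
Pe = 0.76 × 33.1 = 25.156 mm
D − Pe = 83.328 − 25.156 = 58.172 mm

58 mm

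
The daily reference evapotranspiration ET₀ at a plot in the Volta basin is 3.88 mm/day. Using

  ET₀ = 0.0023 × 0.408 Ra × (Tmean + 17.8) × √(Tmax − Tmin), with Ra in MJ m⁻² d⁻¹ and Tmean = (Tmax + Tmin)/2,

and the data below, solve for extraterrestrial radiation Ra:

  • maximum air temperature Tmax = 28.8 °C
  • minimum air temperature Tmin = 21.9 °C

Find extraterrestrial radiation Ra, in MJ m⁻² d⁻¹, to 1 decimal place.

36.5 MJ m⁻² d⁻¹

Tmean = (28.8+21.9)/2 = 25.35 °C; ΔT = 6.9
Ra = ET₀ / [0.0023 × 0.408 × (Tmean+17.8) × √ΔT]
   = 3.88 / (0.0023 × 0.408 × 43.15 × 2.6268) = 36.478 MJ m⁻² d⁻¹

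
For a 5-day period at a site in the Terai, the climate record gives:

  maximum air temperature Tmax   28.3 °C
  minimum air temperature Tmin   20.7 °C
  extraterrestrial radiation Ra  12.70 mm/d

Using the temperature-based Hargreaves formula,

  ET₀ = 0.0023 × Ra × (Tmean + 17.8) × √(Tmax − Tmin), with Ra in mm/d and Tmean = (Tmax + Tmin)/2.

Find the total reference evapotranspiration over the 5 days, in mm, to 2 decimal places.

17.03 mm

Tmean = (28.3 + 20.7)/2 = 24.50 °C
ET₀ = 0.0023 × 12.70 × (24.50 + 17.8) × √7.6 = 0.0023 × 12.70 × 42.30 × 2.7568 = 3.4063 mm/d
Over 5 days: 3.4063 × 5 = 17.032 mm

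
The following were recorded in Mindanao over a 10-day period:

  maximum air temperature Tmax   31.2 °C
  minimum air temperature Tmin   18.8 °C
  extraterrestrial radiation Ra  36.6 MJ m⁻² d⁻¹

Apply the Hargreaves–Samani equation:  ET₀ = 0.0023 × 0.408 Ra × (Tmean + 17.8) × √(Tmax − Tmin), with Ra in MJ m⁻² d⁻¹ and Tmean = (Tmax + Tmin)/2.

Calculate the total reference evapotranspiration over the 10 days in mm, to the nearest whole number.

Tmean = (31.2 + 18.8)/2 = 25.00 °C
0.408 Ra = 0.408 × 36.6 = 14.9328 mm/d equivalent
ET₀ = 0.0023 × 14.9328 × (25.00 + 17.8) × √12.4 = 0.0023 × 14.9328 × 42.80 × 3.5214 = 5.1764 mm/d
Over 10 days: 5.1764 × 10 = 51.764 mm

52 mm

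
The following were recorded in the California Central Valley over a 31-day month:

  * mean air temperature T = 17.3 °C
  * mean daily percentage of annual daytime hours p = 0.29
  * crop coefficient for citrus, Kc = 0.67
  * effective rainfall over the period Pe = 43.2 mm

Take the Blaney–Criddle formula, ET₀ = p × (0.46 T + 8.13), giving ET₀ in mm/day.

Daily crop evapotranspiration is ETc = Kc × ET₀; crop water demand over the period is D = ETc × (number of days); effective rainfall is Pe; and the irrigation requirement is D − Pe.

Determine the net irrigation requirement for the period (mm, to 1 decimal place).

53.7 mm

ET₀ = 0.29 × (0.46 × 17.3 + 8.13) = 0.29 × 16.088 = 4.6655 mm/d
ETc = Kc × ET₀ = 0.67 × 4.6655 = 3.1259 mm/d
Crop demand D = ETc × 31 d = 3.1259 × 31 = 96.903 mm
D − Pe = 96.903 − 43.2 = 53.703 mm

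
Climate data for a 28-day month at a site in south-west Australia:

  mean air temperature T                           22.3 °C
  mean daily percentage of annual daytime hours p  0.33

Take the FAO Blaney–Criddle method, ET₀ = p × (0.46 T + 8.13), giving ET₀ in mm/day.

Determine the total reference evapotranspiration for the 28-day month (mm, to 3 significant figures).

ET₀ = 0.33 × (0.46 × 22.3 + 8.13) = 0.33 × 18.388 = 6.0680 mm/d
Monthly total = 6.0680 × 28 = 169.904 mm

170 mm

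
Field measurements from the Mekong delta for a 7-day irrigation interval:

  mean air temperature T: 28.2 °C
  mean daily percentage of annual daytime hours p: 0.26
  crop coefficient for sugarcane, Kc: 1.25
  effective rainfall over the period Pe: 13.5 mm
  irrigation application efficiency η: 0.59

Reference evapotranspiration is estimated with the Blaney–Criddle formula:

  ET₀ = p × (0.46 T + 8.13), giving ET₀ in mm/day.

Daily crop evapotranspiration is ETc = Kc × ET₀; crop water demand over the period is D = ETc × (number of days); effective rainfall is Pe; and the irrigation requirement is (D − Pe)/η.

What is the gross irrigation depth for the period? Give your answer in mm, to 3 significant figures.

ET₀ = 0.26 × (0.46 × 28.2 + 8.13) = 0.26 × 21.102 = 5.4865 mm/d
ETc = Kc × ET₀ = 1.25 × 5.4865 = 6.8581 mm/d
Crop demand D = ETc × 7 d = 6.8581 × 7 = 48.007 mm
D − Pe = 48.007 − 13.5 = 34.507 mm
Gross irrigation = 34.507 / 0.59 = 58.486 mm

58.5 mm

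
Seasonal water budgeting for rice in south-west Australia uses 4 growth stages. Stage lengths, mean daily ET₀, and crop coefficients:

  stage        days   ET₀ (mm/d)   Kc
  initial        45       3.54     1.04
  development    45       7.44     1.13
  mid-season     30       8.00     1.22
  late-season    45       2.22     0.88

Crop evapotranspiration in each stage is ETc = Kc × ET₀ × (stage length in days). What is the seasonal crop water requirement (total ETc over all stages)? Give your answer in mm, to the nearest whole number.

initial: 1.04 × 3.54 × 45 = 165.67 mm
development: 1.13 × 7.44 × 45 = 378.32 mm
mid-season: 1.22 × 8.00 × 30 = 292.80 mm
late-season: 0.88 × 2.22 × 45 = 87.91 mm
Seasonal total = 924.70 mm

925 mm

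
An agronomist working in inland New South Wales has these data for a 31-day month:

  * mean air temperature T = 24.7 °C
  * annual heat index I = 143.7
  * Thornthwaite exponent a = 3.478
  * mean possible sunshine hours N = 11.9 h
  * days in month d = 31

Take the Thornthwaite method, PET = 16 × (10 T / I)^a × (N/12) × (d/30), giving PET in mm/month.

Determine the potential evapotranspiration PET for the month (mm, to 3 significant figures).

10T/I = 10 × 24.7 / 143.7 = 1.7189
(10T/I)^a = 1.7189^3.478 = 6.5796
Uncorrected PET = 16 × 6.5796 = 105.274 mm
Correction = (N/12)(d/30) = (11.9/12)(31/30) = 1.0247
PET = 105.274 × 1.0247 = 107.874 mm/month

108 mm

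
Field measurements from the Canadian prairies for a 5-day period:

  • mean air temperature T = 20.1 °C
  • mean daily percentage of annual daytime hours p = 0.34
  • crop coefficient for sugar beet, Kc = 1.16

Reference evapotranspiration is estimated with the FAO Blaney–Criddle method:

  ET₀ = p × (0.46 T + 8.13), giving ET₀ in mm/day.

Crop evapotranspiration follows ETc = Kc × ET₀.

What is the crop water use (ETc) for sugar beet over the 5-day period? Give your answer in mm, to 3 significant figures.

34.3 mm

ET₀ = 0.34 × (0.46 × 20.1 + 8.13) = 0.34 × 17.376 = 5.9078 mm/d
ETc = Kc × ET₀ = 1.16 × 5.9078 = 6.8530 mm/d
Over 5 days: 6.8530 × 5 = 34.265 mm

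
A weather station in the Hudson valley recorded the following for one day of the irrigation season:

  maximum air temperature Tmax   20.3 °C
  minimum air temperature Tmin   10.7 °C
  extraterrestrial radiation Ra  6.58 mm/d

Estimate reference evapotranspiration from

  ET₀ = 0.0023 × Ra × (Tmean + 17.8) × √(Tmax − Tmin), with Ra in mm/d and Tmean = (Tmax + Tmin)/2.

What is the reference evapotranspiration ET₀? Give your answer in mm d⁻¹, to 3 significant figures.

Tmean = (20.3 + 10.7)/2 = 15.50 °C
ET₀ = 0.0023 × 6.58 × (15.50 + 17.8) × √9.6 = 0.0023 × 6.58 × 33.30 × 3.0984 = 1.5615 mm/d

1.56 mm d⁻¹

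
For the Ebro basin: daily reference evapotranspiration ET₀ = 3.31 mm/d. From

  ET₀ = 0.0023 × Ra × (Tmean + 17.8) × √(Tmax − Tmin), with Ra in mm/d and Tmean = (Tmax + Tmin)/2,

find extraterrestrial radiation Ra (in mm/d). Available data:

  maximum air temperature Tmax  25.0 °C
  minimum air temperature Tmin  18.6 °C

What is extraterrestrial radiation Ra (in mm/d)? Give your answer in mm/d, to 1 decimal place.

Tmean = 21.80 °C; √ΔT = 2.5298
Ra = ET₀ / [0.0023 × (Tmean+17.8) × √ΔT] = 3.31 / (0.0023 × 39.60 × 2.5298) = 14.365 mm/d

14.4 mm/d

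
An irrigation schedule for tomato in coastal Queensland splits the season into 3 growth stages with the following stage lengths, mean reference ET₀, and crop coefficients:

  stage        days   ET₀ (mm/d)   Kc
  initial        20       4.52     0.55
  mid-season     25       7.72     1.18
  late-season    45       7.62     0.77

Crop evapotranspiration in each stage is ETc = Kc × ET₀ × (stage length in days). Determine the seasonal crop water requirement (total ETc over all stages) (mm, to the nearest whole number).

541 mm

initial: 0.55 × 4.52 × 20 = 49.72 mm
mid-season: 1.18 × 7.72 × 25 = 227.74 mm
late-season: 0.77 × 7.62 × 45 = 264.03 mm
Seasonal total = 541.49 mm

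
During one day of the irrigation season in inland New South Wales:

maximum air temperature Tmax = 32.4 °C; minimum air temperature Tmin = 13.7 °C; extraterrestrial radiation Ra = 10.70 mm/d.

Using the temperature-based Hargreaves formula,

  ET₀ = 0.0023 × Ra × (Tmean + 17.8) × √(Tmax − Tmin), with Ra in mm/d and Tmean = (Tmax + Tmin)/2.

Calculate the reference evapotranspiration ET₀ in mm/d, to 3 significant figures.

4.35 mm/d

Tmean = (32.4 + 13.7)/2 = 23.05 °C
ET₀ = 0.0023 × 10.70 × (23.05 + 17.8) × √18.7 = 0.0023 × 10.70 × 40.85 × 4.3243 = 4.3473 mm/d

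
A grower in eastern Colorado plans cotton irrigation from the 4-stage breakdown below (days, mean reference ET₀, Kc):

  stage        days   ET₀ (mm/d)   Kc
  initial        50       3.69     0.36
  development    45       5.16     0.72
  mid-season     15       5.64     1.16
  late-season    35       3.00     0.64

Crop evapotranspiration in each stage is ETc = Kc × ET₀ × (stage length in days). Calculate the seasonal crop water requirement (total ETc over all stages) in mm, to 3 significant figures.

initial: 0.36 × 3.69 × 50 = 66.42 mm
development: 0.72 × 5.16 × 45 = 167.18 mm
mid-season: 1.16 × 5.64 × 15 = 98.14 mm
late-season: 0.64 × 3.00 × 35 = 67.20 mm
Seasonal total = 398.94 mm

399 mm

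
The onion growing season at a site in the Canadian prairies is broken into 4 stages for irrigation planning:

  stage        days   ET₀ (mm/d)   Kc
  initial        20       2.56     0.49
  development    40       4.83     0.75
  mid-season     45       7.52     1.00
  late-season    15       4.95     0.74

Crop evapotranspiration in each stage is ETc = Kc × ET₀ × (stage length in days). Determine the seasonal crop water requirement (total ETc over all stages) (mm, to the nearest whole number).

563 mm

initial: 0.49 × 2.56 × 20 = 25.09 mm
development: 0.75 × 4.83 × 40 = 144.90 mm
mid-season: 1.00 × 7.52 × 45 = 338.40 mm
late-season: 0.74 × 4.95 × 15 = 54.95 mm
Seasonal total = 563.34 mm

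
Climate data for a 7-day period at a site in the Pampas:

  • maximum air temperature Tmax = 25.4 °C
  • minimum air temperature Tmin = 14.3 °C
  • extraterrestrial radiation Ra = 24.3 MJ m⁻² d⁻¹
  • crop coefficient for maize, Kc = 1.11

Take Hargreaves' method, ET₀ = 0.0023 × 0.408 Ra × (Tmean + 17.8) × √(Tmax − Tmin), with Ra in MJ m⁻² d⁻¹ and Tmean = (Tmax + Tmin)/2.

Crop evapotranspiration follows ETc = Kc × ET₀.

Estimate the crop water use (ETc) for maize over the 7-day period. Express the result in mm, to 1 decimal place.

Tmean = (25.4 + 14.3)/2 = 19.85 °C
0.408 Ra = 0.408 × 24.3 = 9.9144 mm/d equivalent
ET₀ = 0.0023 × 9.9144 × (19.85 + 17.8) × √11.1 = 0.0023 × 9.9144 × 37.65 × 3.3317 = 2.8604 mm/d
ETc = Kc × ET₀ = 1.11 × 2.8604 = 3.1750 mm/d
Over 7 days: 3.1750 × 7 = 22.225 mm

22.2 mm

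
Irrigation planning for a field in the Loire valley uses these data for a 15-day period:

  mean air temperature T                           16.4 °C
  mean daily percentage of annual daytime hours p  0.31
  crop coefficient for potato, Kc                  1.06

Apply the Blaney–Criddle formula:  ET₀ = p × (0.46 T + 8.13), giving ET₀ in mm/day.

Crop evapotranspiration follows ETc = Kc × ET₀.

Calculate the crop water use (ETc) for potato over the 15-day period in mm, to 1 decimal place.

ET₀ = 0.31 × (0.46 × 16.4 + 8.13) = 0.31 × 15.674 = 4.8589 mm/d
ETc = Kc × ET₀ = 1.06 × 4.8589 = 5.1504 mm/d
Over 15 days: 5.1504 × 15 = 77.256 mm

77.3 mm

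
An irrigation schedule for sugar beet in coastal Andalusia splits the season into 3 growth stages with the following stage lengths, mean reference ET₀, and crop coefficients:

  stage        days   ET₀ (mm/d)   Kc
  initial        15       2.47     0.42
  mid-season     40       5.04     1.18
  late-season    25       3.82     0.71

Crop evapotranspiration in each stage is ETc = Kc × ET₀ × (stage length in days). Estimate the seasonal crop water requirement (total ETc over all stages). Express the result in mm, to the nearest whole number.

321 mm

initial: 0.42 × 2.47 × 15 = 15.56 mm
mid-season: 1.18 × 5.04 × 40 = 237.89 mm
late-season: 0.71 × 3.82 × 25 = 67.81 mm
Seasonal total = 321.26 mm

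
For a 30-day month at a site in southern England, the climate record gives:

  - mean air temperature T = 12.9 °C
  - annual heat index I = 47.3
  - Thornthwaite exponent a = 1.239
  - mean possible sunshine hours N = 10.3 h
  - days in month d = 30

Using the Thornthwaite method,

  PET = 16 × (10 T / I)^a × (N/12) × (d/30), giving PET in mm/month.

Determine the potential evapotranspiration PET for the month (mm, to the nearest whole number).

48 mm

10T/I = 10 × 12.9 / 47.3 = 2.7273
(10T/I)^a = 2.7273^1.239 = 3.4664
Uncorrected PET = 16 × 3.4664 = 55.462 mm
Correction = (N/12)(d/30) = (10.3/12)(30/30) = 0.8583
PET = 55.462 × 0.8583 = 47.603 mm/month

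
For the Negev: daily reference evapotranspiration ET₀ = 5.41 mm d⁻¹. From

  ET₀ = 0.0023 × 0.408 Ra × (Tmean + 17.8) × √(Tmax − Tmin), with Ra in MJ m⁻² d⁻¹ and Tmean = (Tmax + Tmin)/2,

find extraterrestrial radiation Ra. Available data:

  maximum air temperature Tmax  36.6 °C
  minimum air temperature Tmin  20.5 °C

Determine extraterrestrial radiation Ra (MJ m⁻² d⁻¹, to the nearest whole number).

31 MJ m⁻² d⁻¹

Tmean = (36.6+20.5)/2 = 28.55 °C; ΔT = 16.1
Ra = ET₀ / [0.0023 × 0.408 × (Tmean+17.8) × √ΔT]
   = 5.41 / (0.0023 × 0.408 × 46.35 × 4.0125) = 30.999 MJ m⁻² d⁻¹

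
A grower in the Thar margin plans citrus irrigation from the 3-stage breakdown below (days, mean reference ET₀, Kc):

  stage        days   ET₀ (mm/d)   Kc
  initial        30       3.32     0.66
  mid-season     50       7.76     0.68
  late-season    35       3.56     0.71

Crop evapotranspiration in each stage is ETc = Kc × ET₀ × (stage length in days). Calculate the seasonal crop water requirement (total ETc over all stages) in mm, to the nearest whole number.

initial: 0.66 × 3.32 × 30 = 65.74 mm
mid-season: 0.68 × 7.76 × 50 = 263.84 mm
late-season: 0.71 × 3.56 × 35 = 88.47 mm
Seasonal total = 418.05 mm

418 mm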